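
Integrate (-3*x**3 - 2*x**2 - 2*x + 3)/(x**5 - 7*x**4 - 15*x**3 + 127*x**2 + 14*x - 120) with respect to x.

Factor the denominator: (x - 6)*(x - 5)*(x - 1)*(x + 1)*(x + 4).
Partial-fraction decomposition: 19/(150*(x + 4)) - 1/(42*(x + 1)) - 1/(50*(x - 1)) + 2/(x - 5) - 729/(350*(x - 6)).
Integrate each term: A/(x−a) contributes A·log|x−a|.

-729*log(x - 6)/350 + 2*log(x - 5) - log(x - 1)/50 - log(x + 1)/42 + 19*log(x + 4)/150 + C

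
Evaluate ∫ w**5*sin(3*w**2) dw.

-w**4*cos(3*w**2)/6 + w**2*sin(3*w**2)/9 + cos(3*w**2)/27 + C

Let u = w², du = 2w dw; rewrite as (1/2)∫ u^2·sin(3u) du.
Now integrate by parts 2 times.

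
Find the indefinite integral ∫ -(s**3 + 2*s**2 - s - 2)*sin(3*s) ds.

s**3*cos(3*s)/3 - s**2*sin(3*s)/3 + 2*s**2*cos(3*s)/3 - 4*s*sin(3*s)/9 - 5*s*cos(3*s)/9 + 5*sin(3*s)/27 - 22*cos(3*s)/27 + C

Use integration by parts with u = s**3 + 2*s**2 - s - 2, dv = -sin(3*s) ds, so v = cos(3*s)/3.
Apply parts 3 times (tabular method): alternate signs, differentiate u down to 0, integrate dv up.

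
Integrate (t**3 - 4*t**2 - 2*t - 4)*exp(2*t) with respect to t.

Use integration by parts with u = t**3 - 4*t**2 - 2*t - 4, dv = exp(2*t) dt, so v = exp(2*t)/2.
Apply parts 3 times (tabular method): alternate signs, differentiate u down to 0, integrate dv up.

(4*t**3 - 22*t**2 + 14*t - 23)*exp(2*t)/8 + C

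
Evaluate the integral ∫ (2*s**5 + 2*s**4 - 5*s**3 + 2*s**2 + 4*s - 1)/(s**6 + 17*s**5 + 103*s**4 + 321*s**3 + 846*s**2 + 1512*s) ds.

Factor the denominator: s*(s + 4)*(s + 6)*(s + 7)*(s**2 + 9).
Partial-fraction decomposition: -(188*s + 93)/(675*(s**2 + 9)) + 466/(21*(s + 7)) - 11833/(540*(s + 6)) + 1201/(600*(s + 4)) - 1/(1512*s).
Integrate each term; A/(s−a) gives A·log|s−a|; the (Bs+D)/(s²+p²) term gives a log and an atan.

-log(s)/1512 + 1201*log(s + 4)/600 - 11833*log(s + 6)/540 + 466*log(s + 7)/21 - 94*log(s**2 + 9)/675 - 31*atan(s/3)/675 + C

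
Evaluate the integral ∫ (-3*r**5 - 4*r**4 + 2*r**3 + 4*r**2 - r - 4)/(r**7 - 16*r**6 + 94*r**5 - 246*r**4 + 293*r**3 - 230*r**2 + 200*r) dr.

-log(r)/50 + 1066223*log(r - 5)/38025 - 489*log(r - 4)/17 + 67*log(r - 2)/90 + 3*log(r**2 + 1)/28730 - 804*atan(r)/14365 + 5767/(195*r - 975) + C

Factor the denominator: r*(r - 5)**2*(r - 4)*(r - 2)*(r**2 + 1).
Partial-fraction decomposition: 3*(r - 268)/(14365*(r**2 + 1)) + 67/(90*(r - 2)) - 489/(17*(r - 4)) + 1066223/(38025*(r - 5)) - 5767/(195*(r - 5)**2) - 1/(50*r).
Integrate each term; A/(r−a) gives A·log|r−a|; the (Br+D)/(r²+p²) term gives a log and an atan.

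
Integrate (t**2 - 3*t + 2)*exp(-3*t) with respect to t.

(-9*t**2 + 21*t - 11)*exp(-3*t)/27 + C

Use integration by parts with u = t**2 - 3*t + 2, dv = exp(-3*t) dt, so v = -exp(-3*t)/3.
Apply parts 2 times (tabular method): alternate signs, differentiate u down to 0, integrate dv up.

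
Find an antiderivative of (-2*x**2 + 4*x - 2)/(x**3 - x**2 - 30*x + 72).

Factor the denominator: (x - 4)*(x - 3)*(x + 6).
Partial-fraction decomposition: -49/(45*(x + 6)) + 8/(9*(x - 3)) - 9/(5*(x - 4)).
Integrate each term: A/(x−a) contributes A·log|x−a|.

-9*log(x - 4)/5 + 8*log(x - 3)/9 - 49*log(x + 6)/45 + C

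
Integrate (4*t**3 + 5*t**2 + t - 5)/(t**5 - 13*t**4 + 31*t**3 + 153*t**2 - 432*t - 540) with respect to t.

-51496*log(t - 6)/3969 + 625*log(t - 5)/48 + 5*log(t + 1)/588 - 71*log(t + 3)/1296 - 1045/(63*t - 378) + C

Factor the denominator: (t - 6)**2*(t - 5)*(t + 1)*(t + 3).
Partial-fraction decomposition: -71/(1296*(t + 3)) + 5/(588*(t + 1)) + 625/(48*(t - 5)) - 51496/(3969*(t - 6)) + 1045/(63*(t - 6)**2).
Integrate each term; A/(t−a) gives A·log|t−a|; A/(t−a)² gives −A/(t−a).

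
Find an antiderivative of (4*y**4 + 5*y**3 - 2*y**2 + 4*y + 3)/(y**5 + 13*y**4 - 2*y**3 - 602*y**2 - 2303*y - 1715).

2813*log(y - 7)/4704 + log(y + 1)/288 + 113*log(y + 5)/12 - 2654*log(y + 7)/441 + 3883/(84*y + 588) + C

Factor the denominator: (y - 7)*(y + 1)*(y + 5)*(y + 7)**2.
Partial-fraction decomposition: -2654/(441*(y + 7)) - 3883/(84*(y + 7)**2) + 113/(12*(y + 5)) + 1/(288*(y + 1)) + 2813/(4704*(y - 7)).
Integrate each term; A/(y−a) gives A·log|y−a|; A/(y−a)² gives −A/(y−a).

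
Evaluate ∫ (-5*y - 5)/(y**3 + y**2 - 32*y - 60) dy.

-35*log(y - 6)/88 - 5*log(y + 2)/24 + 20*log(y + 5)/33 + C

Factor the denominator: (y - 6)*(y + 2)*(y + 5).
Partial-fraction decomposition: 20/(33*(y + 5)) - 5/(24*(y + 2)) - 35/(88*(y - 6)).
Integrate each term: A/(y−a) contributes A·log|y−a|.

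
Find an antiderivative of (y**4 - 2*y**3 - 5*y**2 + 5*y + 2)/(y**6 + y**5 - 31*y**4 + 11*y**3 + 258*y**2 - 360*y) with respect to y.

Factor the denominator: y*(y - 3)**2*(y - 2)*(y + 4)*(y + 5).
Partial-fraction decomposition: -727/(2240*(y + 5)) + 143/(588*(y + 4)) - 2/(21*(y - 2)) + 5141/(28224*(y - 3)) - 1/(168*(y - 3)**2) - 1/(180*y).
Integrate each term; A/(y−a) gives A·log|y−a|; A/(y−a)² gives −A/(y−a).

-log(y)/180 + 5141*log(y - 3)/28224 - 2*log(y - 2)/21 + 143*log(y + 4)/588 - 727*log(y + 5)/2240 + 1/(168*y - 504) + C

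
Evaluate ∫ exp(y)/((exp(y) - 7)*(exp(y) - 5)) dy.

Let u = e^y, du = e^y dy.
The integral becomes ∫ du/((u-5)(u-7)); decompose into partial fractions.

log(exp(y) - 7)/2 - log(exp(y) - 5)/2 + C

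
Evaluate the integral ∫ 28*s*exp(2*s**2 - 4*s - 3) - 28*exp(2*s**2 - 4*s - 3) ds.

Let u = 2*s**2 - 4*s - 3, so du = (4*s - 4) ds.
Rewriting, the integral becomes 7·∫ e^u du = 7·e^u.
Substituting back, u = 2*s**2 - 4*s - 3.

7*exp(2*s**2 - 4*s - 3) + C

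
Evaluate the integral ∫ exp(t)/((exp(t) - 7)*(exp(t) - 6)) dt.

log(exp(t) - 7) - log(exp(t) - 6) + C

Let u = e^t, du = e^t dt.
The integral becomes ∫ du/((u-7)(u-6)); decompose into partial fractions.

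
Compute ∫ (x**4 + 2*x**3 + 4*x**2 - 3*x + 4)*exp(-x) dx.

Use integration by parts with u = x**4 + 2*x**3 + 4*x**2 - 3*x + 4, dv = exp(-x) dx, so v = -exp(-x).
Apply parts 4 times (tabular method): alternate signs, differentiate u down to 0, integrate dv up.

(-x**4 - 6*x**3 - 22*x**2 - 41*x - 45)*exp(-x) + C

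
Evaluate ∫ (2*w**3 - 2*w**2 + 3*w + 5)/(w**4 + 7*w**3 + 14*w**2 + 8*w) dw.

Factor the denominator: w*(w + 1)*(w + 2)*(w + 4).
Partial-fraction decomposition: 167/(24*(w + 4)) - 25/(4*(w + 2)) + 2/(3*(w + 1)) + 5/(8*w).
Integrate each term: A/(w−a) contributes A·log|w−a|.

5*log(w)/8 + 2*log(w + 1)/3 - 25*log(w + 2)/4 + 167*log(w + 4)/24 + C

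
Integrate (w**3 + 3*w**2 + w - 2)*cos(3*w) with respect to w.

Use integration by parts with u = w**3 + 3*w**2 + w - 2, dv = cos(3*w) dw, so v = sin(3*w)/3.
Apply parts 3 times (tabular method): alternate signs, differentiate u down to 0, integrate dv up.

w**3*sin(3*w)/3 + w**2*sin(3*w) + w**2*cos(3*w)/3 + w*sin(3*w)/9 + 2*w*cos(3*w)/3 - 8*sin(3*w)/9 + cos(3*w)/27 + C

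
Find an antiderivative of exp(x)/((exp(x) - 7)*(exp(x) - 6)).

Let u = e^x, du = e^x dx.
The integral becomes ∫ du/((u-6)(u-7)); decompose into partial fractions.

log(exp(x) - 7) - log(exp(x) - 6) + C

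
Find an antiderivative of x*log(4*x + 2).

x**2*log(4*x + 2)/2 - x**2/4 + x/4 - log(2*x + 1)/8 + C

Use integration by parts with u = log(4*x + 2), dv = x dx.
Then du = 4/(4*x + 2) dx and v = x**2/2.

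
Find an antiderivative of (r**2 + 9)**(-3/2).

Substitute r = 3·tan(θ), so dr = 3·sec(θ)^2 dθ and the radical becomes sqrt(r**2 + 9) = 3·sec(θ) by the Pythagorean identity.
Integrate the resulting trig expression in θ, then back-substitute tan(θ) = r/3, sec(θ) = sqrt(r**2 + 9)/3 (absorbing any constant into C).

r/(9*sqrt(r**2 + 9)) + C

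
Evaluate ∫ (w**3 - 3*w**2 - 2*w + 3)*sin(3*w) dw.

Use integration by parts with u = w**3 - 3*w**2 - 2*w + 3, dv = sin(3*w) dw, so v = -cos(3*w)/3.
Apply parts 3 times (tabular method): alternate signs, differentiate u down to 0, integrate dv up.

-w**3*cos(3*w)/3 + w**2*sin(3*w)/3 + w**2*cos(3*w) - 2*w*sin(3*w)/3 + 8*w*cos(3*w)/9 - 8*sin(3*w)/27 - 11*cos(3*w)/9 + C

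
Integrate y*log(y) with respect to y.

Use integration by parts with u = log(y), dv = y dy.
Then du = 1/y dy and v = y**2/2.

y**2*log(y)/2 - y**2/4 + C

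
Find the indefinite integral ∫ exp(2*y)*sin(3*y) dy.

Let I denote the integral. Integrate by parts with u = sin(3*y), dv = exp(2*y) dy, so v = exp(2*y)/2: I = exp(2*y)*sin(3*y)/2 − (3/2)·∫ exp(2*y)*cos(3*y) dy.
Apply parts again with u = cos(3*y), dv = exp(2*y) dy: ∫ exp(2*y)*cos(3*y) dy = exp(2*y)*cos(3*y)/2 + (3/2)·I. Substituting back brings back I: I = exp(2*y)*sin(3*y)/2 - 3*exp(2*y)*cos(3*y)/4 − (9/4)·I.
Solving for I: (1 + 9/4)·I equals the remaining terms, so I = (4/13)·(exp(2*y)*sin(3*y)/2 - 3*exp(2*y)*cos(3*y)/4).

2*exp(2*y)*sin(3*y)/13 - 3*exp(2*y)*cos(3*y)/13 + C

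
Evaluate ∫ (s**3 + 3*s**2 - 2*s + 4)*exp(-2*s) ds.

Use integration by parts with u = s**3 + 3*s**2 - 2*s + 4, dv = exp(-2*s) ds, so v = -exp(-2*s)/2.
Apply parts 3 times (tabular method): alternate signs, differentiate u down to 0, integrate dv up.

(-4*s**3 - 18*s**2 - 10*s - 21)*exp(-2*s)/8 + C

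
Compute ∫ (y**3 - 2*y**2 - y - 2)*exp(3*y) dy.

(3*y**3 - 9*y**2 + 3*y - 7)*exp(3*y)/9 + C

Use integration by parts with u = y**3 - 2*y**2 - y - 2, dv = exp(3*y) dy, so v = exp(3*y)/3.
Apply parts 3 times (tabular method): alternate signs, differentiate u down to 0, integrate dv up.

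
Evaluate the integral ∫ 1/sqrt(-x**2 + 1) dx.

asin(x) + C

Substitute x = sin(θ), so dx = cos(θ) dθ and the radical becomes sqrt(-x**2 + 1) = cos(θ) by the Pythagorean identity.
Integrate the resulting trig expression in θ, then back-substitute θ = asin(x), sin(θ) = x, cos(θ) = sqrt(-x**2 + 1) (absorbing any constant into C).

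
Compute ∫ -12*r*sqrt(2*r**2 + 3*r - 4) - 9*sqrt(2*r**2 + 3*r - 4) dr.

-2*(2*r**2 + 3*r - 4)**(3/2) + C

Let u = 2*r**2 + 3*r - 4, so du = (4*r + 3) dr.
Rewriting, the integral becomes -3·∫ √u du = -3·(2/3)u^(3/2).
Substituting back, u = 2*r**2 + 3*r - 4.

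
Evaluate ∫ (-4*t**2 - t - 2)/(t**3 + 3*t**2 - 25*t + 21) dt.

Factor the denominator: (t - 3)*(t - 1)*(t + 7).
Partial-fraction decomposition: -191/(80*(t + 7)) + 7/(16*(t - 1)) - 41/(20*(t - 3)).
Integrate each term: A/(t−a) contributes A·log|t−a|.

-41*log(t - 3)/20 + 7*log(t - 1)/16 - 191*log(t + 7)/80 + C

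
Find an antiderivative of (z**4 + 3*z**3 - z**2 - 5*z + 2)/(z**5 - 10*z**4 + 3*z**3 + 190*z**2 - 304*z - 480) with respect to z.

Factor the denominator: (z - 6)*(z - 5)*(z - 4)*(z + 1)*(z + 4).
Partial-fraction decomposition: 7/(216*(z + 4)) - 2/(315*(z + 1)) + 207/(40*(z - 4)) - 476/(27*(z - 5)) + 94/(7*(z - 6)).
Integrate each term: A/(z−a) contributes A·log|z−a|.

94*log(z - 6)/7 - 476*log(z - 5)/27 + 207*log(z - 4)/40 - 2*log(z + 1)/315 + 7*log(z + 4)/216 + C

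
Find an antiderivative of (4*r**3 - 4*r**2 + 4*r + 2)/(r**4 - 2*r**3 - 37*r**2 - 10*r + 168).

Factor the denominator: (r - 7)*(r - 2)*(r + 3)*(r + 4).
Partial-fraction decomposition: 167/(33*(r + 4)) - 77/(25*(r + 3)) - 13/(75*(r - 2)) + 603/(275*(r - 7)).
Integrate each term: A/(r−a) contributes A·log|r−a|.

603*log(r - 7)/275 - 13*log(r - 2)/75 - 77*log(r + 3)/25 + 167*log(r + 4)/33 + C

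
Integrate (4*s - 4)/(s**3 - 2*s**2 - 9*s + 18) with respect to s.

4*log(s - 3)/3 - 4*log(s - 2)/5 - 8*log(s + 3)/15 + C

Factor the denominator: (s - 3)*(s - 2)*(s + 3).
Partial-fraction decomposition: -8/(15*(s + 3)) - 4/(5*(s - 2)) + 4/(3*(s - 3)).
Integrate each term: A/(s−a) contributes A·log|s−a|.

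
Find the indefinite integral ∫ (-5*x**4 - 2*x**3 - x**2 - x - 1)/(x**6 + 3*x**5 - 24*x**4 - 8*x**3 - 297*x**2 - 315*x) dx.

log(x)/315 - 1703*log(x - 5)/6120 - log(x + 1)/90 + 5681*log(x + 7)/14616 - 4547*log(x**2 + 9)/88740 - 2216*atan(x/3)/7395 + C

Factor the denominator: x*(x - 5)*(x + 1)*(x + 7)*(x**2 + 9).
Partial-fraction decomposition: -(4547*x + 39888)/(44370*(x**2 + 9)) + 5681/(14616*(x + 7)) - 1/(90*(x + 1)) - 1703/(6120*(x - 5)) + 1/(315*x).
Integrate each term; A/(x−a) gives A·log|x−a|; the (Bx+D)/(x²+p²) term gives a log and an atan.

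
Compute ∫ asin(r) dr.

r*asin(r) + sqrt(-r**2 + 1) + C

Use integration by parts with u = arcsin(r), dv = dr.
Then du = 1/sqrt(-r**2 + 1) dr.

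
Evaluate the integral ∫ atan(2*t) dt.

Use integration by parts with u = arctan(2*t), dv = dt.
Then du = 2/(4*t**2 + 1) dt.

t*atan(2*t) - log(4*t**2 + 1)/4 + C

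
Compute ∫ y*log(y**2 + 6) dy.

Let u = y**2 + 6, so du = (2*y) dy.
The integral becomes (1/2)·∫ log(u) du; integrate by parts with u′=log(u), dv′=du.

y**2*log(y**2 + 6)/2 - y**2/2 + 3*log(y**2 + 6) + C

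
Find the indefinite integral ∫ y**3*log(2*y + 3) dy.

y**4*log(2*y + 3)/4 - y**4/16 + y**3/8 - 9*y**2/32 + 27*y/32 - 81*log(2*y + 3)/64 + C

Use integration by parts with u = log(2*y + 3), dv = y**3 dy.
Then du = 2/(2*y + 3) dy and v = y**4/4.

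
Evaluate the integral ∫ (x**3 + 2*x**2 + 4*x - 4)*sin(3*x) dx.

Use integration by parts with u = x**3 + 2*x**2 + 4*x - 4, dv = sin(3*x) dx, so v = -cos(3*x)/3.
Apply parts 3 times (tabular method): alternate signs, differentiate u down to 0, integrate dv up.

-x**3*cos(3*x)/3 + x**2*sin(3*x)/3 - 2*x**2*cos(3*x)/3 + 4*x*sin(3*x)/9 - 10*x*cos(3*x)/9 + 10*sin(3*x)/27 + 40*cos(3*x)/27 + C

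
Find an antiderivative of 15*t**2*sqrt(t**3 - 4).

Let u = t**3 - 4, so du = (3*t**2) dt.
Rewriting, the integral becomes 5·∫ √u du = 5·(2/3)u^(3/2).
Substituting back, u = t**3 - 4.

10*(t**3 - 4)**(3/2)/3 + C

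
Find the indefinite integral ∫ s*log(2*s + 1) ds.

Use integration by parts with u = log(2*s + 1), dv = s ds.
Then du = 2/(2*s + 1) ds and v = s**2/2.

s**2*log(2*s + 1)/2 - s**2/4 + s/4 - log(2*s + 1)/8 + C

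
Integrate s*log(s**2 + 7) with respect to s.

s**2*log(s**2 + 7)/2 - s**2/2 + 7*log(s**2 + 7)/2 + C

Let u = s**2 + 7, so du = (2*s) ds.
The integral becomes (1/2)·∫ log(u) du; integrate by parts with u′=log(u), dv′=du.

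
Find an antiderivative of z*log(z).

z**2*log(z)/2 - z**2/4 + C

Use integration by parts with u = log(z), dv = z dz.
Then du = 1/z dz and v = z**2/2.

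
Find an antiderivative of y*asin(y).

y**2*asin(y)/2 + y*sqrt(-y**2 + 1)/4 - asin(y)/4 + C

Use integration by parts with u = arcsin(y), dv = y dy.
Then du = 1/sqrt(-y**2 + 1) dy.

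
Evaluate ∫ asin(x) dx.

Use integration by parts with u = arcsin(x), dv = dx.
Then du = 1/sqrt(-x**2 + 1) dx.

x*asin(x) + sqrt(-x**2 + 1) + C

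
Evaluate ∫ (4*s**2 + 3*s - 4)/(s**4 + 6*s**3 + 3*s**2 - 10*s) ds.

Factor the denominator: s*(s - 1)*(s + 2)*(s + 5).
Partial-fraction decomposition: -9/(10*(s + 5)) + 1/(3*(s + 2)) + 1/(6*(s - 1)) + 2/(5*s).
Integrate each term: A/(s−a) contributes A·log|s−a|.

2*log(s)/5 + log(s - 1)/6 + log(s + 2)/3 - 9*log(s + 5)/10 + C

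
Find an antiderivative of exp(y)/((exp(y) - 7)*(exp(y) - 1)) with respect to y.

log(exp(y) - 7)/6 - log(exp(y) - 1)/6 + C

Let u = e^y, du = e^y dy.
The integral becomes ∫ du/((u-7)(u-1)); decompose into partial fractions.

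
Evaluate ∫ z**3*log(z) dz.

Use integration by parts with u = log(z), dv = z**3 dz.
Then du = 1/z dz and v = z**4/4.

z**4*log(z)/4 - z**4/16 + C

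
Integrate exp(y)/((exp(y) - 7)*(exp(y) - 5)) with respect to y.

Let u = e^y, du = e^y dy.
The integral becomes ∫ du/((u-7)(u-5)); decompose into partial fractions.

log(exp(y) - 7)/2 - log(exp(y) - 5)/2 + C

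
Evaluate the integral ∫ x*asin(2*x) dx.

Use integration by parts with u = arcsin(2*x), dv = x dx.
Then du = 2/sqrt(-4*x**2 + 1) dx.

x**2*asin(2*x)/2 + x*sqrt(-4*x**2 + 1)/8 - asin(2*x)/16 + C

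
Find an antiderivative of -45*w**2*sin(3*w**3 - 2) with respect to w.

5*cos(3*w**3 - 2) + C

Let u = 3*w**3 - 2, so du = (9*w**2) dw.
Rewriting, the integral becomes -5·∫ sin(u) du = -5·-cos(u).
Substituting back, u = 3*w**3 - 2.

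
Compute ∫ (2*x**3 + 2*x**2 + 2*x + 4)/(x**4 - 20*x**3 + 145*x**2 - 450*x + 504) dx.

Factor the denominator: (x - 7)*(x - 6)*(x - 4)*(x - 3).
Partial-fraction decomposition: -41/(6*(x - 3)) + 86/(3*(x - 4)) - 260/(3*(x - 6)) + 401/(6*(x - 7)).
Integrate each term: A/(x−a) contributes A·log|x−a|.

401*log(x - 7)/6 - 260*log(x - 6)/3 + 86*log(x - 4)/3 - 41*log(x - 3)/6 + C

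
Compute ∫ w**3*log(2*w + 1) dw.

w**4*log(2*w + 1)/4 - w**4/16 + w**3/24 - w**2/32 + w/32 - log(2*w + 1)/64 + C

Use integration by parts with u = log(2*w + 1), dv = w**3 dw.
Then du = 2/(2*w + 1) dw and v = w**4/4.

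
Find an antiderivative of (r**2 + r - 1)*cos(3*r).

Use integration by parts with u = r**2 + r - 1, dv = cos(3*r) dr, so v = sin(3*r)/3.
Apply parts 2 times (tabular method): alternate signs, differentiate u down to 0, integrate dv up.

r**2*sin(3*r)/3 + r*sin(3*r)/3 + 2*r*cos(3*r)/9 - 11*sin(3*r)/27 + cos(3*r)/9 + C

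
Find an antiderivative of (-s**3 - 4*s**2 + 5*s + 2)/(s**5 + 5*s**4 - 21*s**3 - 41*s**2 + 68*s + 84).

Factor the denominator: (s - 3)*(s - 2)*(s + 1)*(s + 2)*(s + 7).
Partial-fraction decomposition: 19/(450*(s + 7)) + 4/(25*(s + 2)) - 1/(12*(s + 1)) + 1/(9*(s - 2)) - 23/(100*(s - 3)).
Integrate each term: A/(s−a) contributes A·log|s−a|.

-23*log(s - 3)/100 + log(s - 2)/9 - log(s + 1)/12 + 4*log(s + 2)/25 + 19*log(s + 7)/450 + C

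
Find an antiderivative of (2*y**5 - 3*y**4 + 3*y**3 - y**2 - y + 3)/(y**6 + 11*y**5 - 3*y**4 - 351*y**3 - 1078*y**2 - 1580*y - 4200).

Factor the denominator: (y - 6)*(y + 5)**2*(y + 7)*(y**2 + 4).
Partial-fraction decomposition: -(37113*y - 7882)/(1782920*(y**2 + 4)) + 41885/(2756*(y + 7)) - 5442989/(407044*(y + 5)) + 8517/(638*(y + 5)**2) + 12273/(62920*(y - 6)).
Integrate each term; A/(y−a) gives A·log|y−a|; the (By+D)/(y²+p²) term gives a log and an atan.

12273*log(y - 6)/62920 - 5442989*log(y + 5)/407044 + 41885*log(y + 7)/2756 - 37113*log(y**2 + 4)/3565840 + 3941*atan(y/2)/1782920 - 8517/(638*y + 3190) + C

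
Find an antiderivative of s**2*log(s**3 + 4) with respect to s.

Let u = s**3 + 4, so du = (3*s**2) ds.
The integral becomes (1/3)·∫ log(u) du; integrate by parts with u′=log(u), dv′=du.

s**3*log(s**3 + 4)/3 - s**3/3 + 4*log(s**3 + 4)/3 + C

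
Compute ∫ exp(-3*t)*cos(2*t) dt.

Let I denote the integral. Integrate by parts with u = cos(2*t), dv = exp(-3*t) dt, so v = -exp(-3*t)/3: I = -exp(-3*t)*cos(2*t)/3 − (2/3)·∫ exp(-3*t)*sin(2*t) dt.
Apply parts again with u = sin(2*t), dv = exp(-3*t) dt: ∫ exp(-3*t)*sin(2*t) dt = -exp(-3*t)*sin(2*t)/3 + (2/3)·I. Substituting back brings back I: I = 2*exp(-3*t)*sin(2*t)/9 - exp(-3*t)*cos(2*t)/3 − (4/9)·I.
Solving for I: (1 + 4/9)·I equals the remaining terms, so I = (9/13)·(2*exp(-3*t)*sin(2*t)/9 - exp(-3*t)*cos(2*t)/3).

2*exp(-3*t)*sin(2*t)/13 - 3*exp(-3*t)*cos(2*t)/13 + C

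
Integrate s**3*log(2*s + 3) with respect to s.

s**4*log(2*s + 3)/4 - s**4/16 + s**3/8 - 9*s**2/32 + 27*s/32 - 81*log(2*s + 3)/64 + C

Use integration by parts with u = log(2*s + 3), dv = s**3 ds.
Then du = 2/(2*s + 3) ds and v = s**4/4.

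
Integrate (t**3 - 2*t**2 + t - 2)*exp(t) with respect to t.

Use integration by parts with u = t**3 - 2*t**2 + t - 2, dv = exp(t) dt, so v = exp(t).
Apply parts 3 times (tabular method): alternate signs, differentiate u down to 0, integrate dv up.

(t**3 - 5*t**2 + 11*t - 13)*exp(t) + C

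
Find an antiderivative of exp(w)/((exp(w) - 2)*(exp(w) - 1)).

Let u = e^w, du = e^w dw.
The integral becomes ∫ du/((u-2)(u-1)); decompose into partial fractions.

log(exp(w) - 2) - log(exp(w) - 1) + C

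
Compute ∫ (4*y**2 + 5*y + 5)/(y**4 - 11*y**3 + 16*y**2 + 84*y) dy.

5*log(y)/84 + 236*log(y - 7)/63 - 179*log(y - 6)/48 - 11*log(y + 2)/144 + C

Factor the denominator: y*(y - 7)*(y - 6)*(y + 2).
Partial-fraction decomposition: -11/(144*(y + 2)) - 179/(48*(y - 6)) + 236/(63*(y - 7)) + 5/(84*y).
Integrate each term: A/(y−a) contributes A·log|y−a|.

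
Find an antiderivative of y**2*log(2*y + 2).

y**3*log(2*y + 2)/3 - y**3/9 + y**2/6 - y/3 + log(y + 1)/3 + C

Use integration by parts with u = log(2*y + 2), dv = y**2 dy.
Then du = 2/(2*y + 2) dy and v = y**3/3.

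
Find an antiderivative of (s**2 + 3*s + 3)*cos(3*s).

s**2*sin(3*s)/3 + s*sin(3*s) + 2*s*cos(3*s)/9 + 25*sin(3*s)/27 + cos(3*s)/3 + C

Use integration by parts with u = s**2 + 3*s + 3, dv = cos(3*s) ds, so v = sin(3*s)/3.
Apply parts 2 times (tabular method): alternate signs, differentiate u down to 0, integrate dv up.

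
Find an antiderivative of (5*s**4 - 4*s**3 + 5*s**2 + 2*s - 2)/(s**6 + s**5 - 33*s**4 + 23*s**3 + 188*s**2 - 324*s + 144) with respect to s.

Factor the denominator: (s - 4)*(s - 2)*(s - 1)**2*(s + 3)*(s + 6).
Partial-fraction decomposition: -751/(1176*(s + 6)) + 55/(168*(s + 3)) + 359/(1176*(s - 1)) + 1/(14*(s - 1)**2) - 7/(8*(s - 2)) + 37/(42*(s - 4)).
Integrate each term; A/(s−a) gives A·log|s−a|; A/(s−a)² gives −A/(s−a).

37*log(s - 4)/42 - 7*log(s - 2)/8 + 359*log(s - 1)/1176 + 55*log(s + 3)/168 - 751*log(s + 6)/1176 - 1/(14*s - 14) + C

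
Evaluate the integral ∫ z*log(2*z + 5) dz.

z**2*log(2*z + 5)/2 - z**2/4 + 5*z/4 - 25*log(2*z + 5)/8 + C

Use integration by parts with u = log(2*z + 5), dv = z dz.
Then du = 2/(2*z + 5) dz and v = z**2/2.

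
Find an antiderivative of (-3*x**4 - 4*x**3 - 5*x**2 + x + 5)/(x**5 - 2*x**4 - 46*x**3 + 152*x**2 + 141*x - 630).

Factor the denominator: (x - 5)*(x - 3)**2*(x + 2)*(x + 7).
Partial-fraction decomposition: -1013/(1000*(x + 7)) + 33/(875*(x + 2)) + 2693/(500*(x - 3)) + 97/(25*(x - 3)**2) - 415/(56*(x - 5)).
Integrate each term; A/(x−a) gives A·log|x−a|; A/(x−a)² gives −A/(x−a).

-415*log(x - 5)/56 + 2693*log(x - 3)/500 + 33*log(x + 2)/875 - 1013*log(x + 7)/1000 - 97/(25*x - 75) + C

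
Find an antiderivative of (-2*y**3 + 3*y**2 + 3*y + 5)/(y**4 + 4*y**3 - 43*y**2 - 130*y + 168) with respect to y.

Factor the denominator: (y - 6)*(y - 1)*(y + 4)*(y + 7).
Partial-fraction decomposition: -817/(312*(y + 7)) + 169/(150*(y + 4)) - 9/(200*(y - 1)) - 301/(650*(y - 6)).
Integrate each term: A/(y−a) contributes A·log|y−a|.

-301*log(y - 6)/650 - 9*log(y - 1)/200 + 169*log(y + 4)/150 - 817*log(y + 7)/312 + C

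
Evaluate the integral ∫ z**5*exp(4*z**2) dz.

Let u = z², du = 2z dz; rewrite as (1/2)∫ u^2·exp(4u) du.
Now integrate by parts 2 times.

(8*z**4 - 4*z**2 + 1)*exp(4*z**2)/64 + C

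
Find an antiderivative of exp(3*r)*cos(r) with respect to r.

exp(3*r)*sin(r)/10 + 3*exp(3*r)*cos(r)/10 + C

Let I denote the integral. Integrate by parts with u = cos(r), dv = exp(3*r) dr, so v = exp(3*r)/3: I = exp(3*r)*cos(r)/3 + (1/3)·∫ exp(3*r)*sin(r) dr.
Apply parts again with u = sin(r), dv = exp(3*r) dr: ∫ exp(3*r)*sin(r) dr = exp(3*r)*sin(r)/3 − (1/3)·I. Substituting back brings back I: I = exp(3*r)*sin(r)/9 + exp(3*r)*cos(r)/3 − (1/9)·I.
Solving for I: (1 + 1/9)·I equals the remaining terms, so I = (9/10)·(exp(3*r)*sin(r)/9 + exp(3*r)*cos(r)/3).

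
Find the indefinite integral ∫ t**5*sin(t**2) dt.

Let u = t², du = 2t dt; rewrite as (1/2)∫ u^2·sin(1u) du.
Now integrate by parts 2 times.

-t**4*cos(t**2)/2 + t**2*sin(t**2) + cos(t**2) + C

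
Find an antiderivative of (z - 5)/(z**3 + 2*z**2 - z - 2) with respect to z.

-2*log(z - 1)/3 + 3*log(z + 1) - 7*log(z + 2)/3 + C

Factor the denominator: (z - 1)*(z + 1)*(z + 2).
Partial-fraction decomposition: -7/(3*(z + 2)) + 3/(z + 1) - 2/(3*(z - 1)).
Integrate each term: A/(z−a) contributes A·log|z−a|.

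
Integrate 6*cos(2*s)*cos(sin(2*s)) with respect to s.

Let u = sin(2*s), so du = (2*cos(2*s)) ds.
Rewriting, the integral becomes 3·∫ cos(u) du = 3·sin(u).
Substituting back, u = sin(2*s).

3*sin(sin(2*s)) + C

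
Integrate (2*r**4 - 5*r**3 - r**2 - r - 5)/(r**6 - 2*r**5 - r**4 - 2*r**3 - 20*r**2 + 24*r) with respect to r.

Factor the denominator: r*(r - 3)*(r - 1)*(r + 2)*(r**2 + 4).
Partial-fraction decomposition: (25*r + 218)/(208*(r**2 + 4)) - 13/(48*(r + 2)) + 1/(3*(r - 1)) + 1/(39*(r - 3)) - 5/(24*r).
Integrate each term; A/(r−a) gives A·log|r−a|; the (Br+D)/(r²+p²) term gives a log and an atan.

-5*log(r)/24 + log(r - 3)/39 + log(r - 1)/3 - 13*log(r + 2)/48 + 25*log(r**2 + 4)/416 + 109*atan(r/2)/208 + C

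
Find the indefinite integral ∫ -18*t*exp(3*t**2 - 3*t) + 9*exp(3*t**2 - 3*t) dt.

Let u = 3*t**2 - 3*t, so du = (6*t - 3) dt.
Rewriting, the integral becomes -3·∫ e^u du = -3·e^u.
Substituting back, u = 3*t**2 - 3*t.

-3*exp(3*t**2 - 3*t) + C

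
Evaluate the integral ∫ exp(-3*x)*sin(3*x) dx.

-exp(-3*x)*sin(3*x)/6 - exp(-3*x)*cos(3*x)/6 + C

Let I denote the integral. Integrate by parts with u = sin(3*x), dv = exp(-3*x) dx, so v = -exp(-3*x)/3: I = -exp(-3*x)*sin(3*x)/3 + ∫ exp(-3*x)*cos(3*x) dx.
Apply parts again with u = cos(3*x), dv = exp(-3*x) dx: ∫ exp(-3*x)*cos(3*x) dx = -exp(-3*x)*cos(3*x)/3 − I. Substituting back brings back I: I = -exp(-3*x)*sin(3*x)/3 - exp(-3*x)*cos(3*x)/3 − I.
Solving for I: (1 + 1)·I equals the remaining terms, so I = (1/2)·(-exp(-3*x)*sin(3*x)/3 - exp(-3*x)*cos(3*x)/3).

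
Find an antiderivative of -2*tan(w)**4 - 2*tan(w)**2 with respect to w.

Let u = tan(w), so du = (tan(w)**2 + 1) dw.
Rewriting, the integral becomes -2·∫ u^2 du = -2·u^3/3.
Substituting back, u = tan(w).

-2*tan(w)**3/3 + C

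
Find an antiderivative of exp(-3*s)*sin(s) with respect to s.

-3*exp(-3*s)*sin(s)/10 - exp(-3*s)*cos(s)/10 + C

Let I denote the integral. Integrate by parts with u = sin(s), dv = exp(-3*s) ds, so v = -exp(-3*s)/3: I = -exp(-3*s)*sin(s)/3 + (1/3)·∫ exp(-3*s)*cos(s) ds.
Apply parts again with u = cos(s), dv = exp(-3*s) ds: ∫ exp(-3*s)*cos(s) ds = -exp(-3*s)*cos(s)/3 − (1/3)·I. Substituting back brings back I: I = -exp(-3*s)*sin(s)/3 - exp(-3*s)*cos(s)/9 − (1/9)·I.
Solving for I: (1 + 1/9)·I equals the remaining terms, so I = (9/10)·(-exp(-3*s)*sin(s)/3 - exp(-3*s)*cos(s)/9).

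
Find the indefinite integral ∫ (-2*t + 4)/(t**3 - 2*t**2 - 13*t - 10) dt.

Factor the denominator: (t - 5)*(t + 1)*(t + 2).
Partial-fraction decomposition: 8/(7*(t + 2)) - 1/(t + 1) - 1/(7*(t - 5)).
Integrate each term: A/(t−a) contributes A·log|t−a|.

-log(t - 5)/7 - log(t + 1) + 8*log(t + 2)/7 + C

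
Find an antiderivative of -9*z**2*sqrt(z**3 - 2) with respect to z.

-2*(z**3 - 2)**(3/2) + C

Let u = z**3 - 2, so du = (3*z**2) dz.
Rewriting, the integral becomes -3·∫ √u du = -3·(2/3)u^(3/2).
Substituting back, u = z**3 - 2.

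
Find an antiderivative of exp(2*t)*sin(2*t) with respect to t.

exp(2*t)*sin(2*t)/4 - exp(2*t)*cos(2*t)/4 + C

Let I denote the integral. Integrate by parts with u = sin(2*t), dv = exp(2*t) dt, so v = exp(2*t)/2: I = exp(2*t)*sin(2*t)/2 − ∫ exp(2*t)*cos(2*t) dt.
Apply parts again with u = cos(2*t), dv = exp(2*t) dt: ∫ exp(2*t)*cos(2*t) dt = exp(2*t)*cos(2*t)/2 + I. Substituting back brings back I: I = exp(2*t)*sin(2*t)/2 - exp(2*t)*cos(2*t)/2 − I.
Solving for I: (1 + 1)·I equals the remaining terms, so I = (1/2)·(exp(2*t)*sin(2*t)/2 - exp(2*t)*cos(2*t)/2).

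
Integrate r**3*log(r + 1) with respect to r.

Use integration by parts with u = log(r + 1), dv = r**3 dr.
Then du = 1/(r + 1) dr and v = r**4/4.

r**4*log(r + 1)/4 - r**4/16 + r**3/12 - r**2/8 + r/4 - log(r + 1)/4 + C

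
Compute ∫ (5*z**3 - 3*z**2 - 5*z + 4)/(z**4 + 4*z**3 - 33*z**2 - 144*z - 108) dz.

Factor the denominator: (z - 6)*(z + 1)*(z + 3)*(z + 6).
Partial-fraction decomposition: 577/(90*(z + 6)) - 143/(54*(z + 3)) - 1/(70*(z + 1)) + 473/(378*(z - 6)).
Integrate each term: A/(z−a) contributes A·log|z−a|.

473*log(z - 6)/378 - log(z + 1)/70 - 143*log(z + 3)/54 + 577*log(z + 6)/90 + C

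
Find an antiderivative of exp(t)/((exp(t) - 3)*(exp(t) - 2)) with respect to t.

Let u = e^t, du = e^t dt.
The integral becomes ∫ du/((u-3)(u-2)); decompose into partial fractions.

log(exp(t) - 3) - log(exp(t) - 2) + C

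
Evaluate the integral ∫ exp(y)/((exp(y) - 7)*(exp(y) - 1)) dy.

log(exp(y) - 7)/6 - log(exp(y) - 1)/6 + C

Let u = e^y, du = e^y dy.
The integral becomes ∫ du/((u-1)(u-7)); decompose into partial fractions.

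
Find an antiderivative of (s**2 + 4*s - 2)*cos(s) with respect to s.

Use integration by parts with u = s**2 + 4*s - 2, dv = cos(s) ds, so v = sin(s).
Apply parts 2 times (tabular method): alternate signs, differentiate u down to 0, integrate dv up.

s**2*sin(s) + 4*s*sin(s) + 2*s*cos(s) - 4*sin(s) + 4*cos(s) + C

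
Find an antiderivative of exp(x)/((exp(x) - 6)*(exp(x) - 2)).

Let u = e^x, du = e^x dx.
The integral becomes ∫ du/((u-2)(u-6)); decompose into partial fractions.

log(exp(x) - 6)/4 - log(exp(x) - 2)/4 + C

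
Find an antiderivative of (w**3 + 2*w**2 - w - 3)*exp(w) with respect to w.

(w**3 - w**2 + w - 4)*exp(w) + C

Use integration by parts with u = w**3 + 2*w**2 - w - 3, dv = exp(w) dw, so v = exp(w).
Apply parts 3 times (tabular method): alternate signs, differentiate u down to 0, integrate dv up.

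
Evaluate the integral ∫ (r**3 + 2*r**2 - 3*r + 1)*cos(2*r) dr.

r**3*sin(2*r)/2 + r**2*sin(2*r) + 3*r**2*cos(2*r)/4 - 9*r*sin(2*r)/4 + r*cos(2*r) - 9*cos(2*r)/8 + C

Use integration by parts with u = r**3 + 2*r**2 - 3*r + 1, dv = cos(2*r) dr, so v = sin(2*r)/2.
Apply parts 3 times (tabular method): alternate signs, differentiate u down to 0, integrate dv up.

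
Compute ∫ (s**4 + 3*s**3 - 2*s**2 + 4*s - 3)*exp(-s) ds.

(-s**4 - 7*s**3 - 19*s**2 - 42*s - 39)*exp(-s) + C

Use integration by parts with u = s**4 + 3*s**3 - 2*s**2 + 4*s - 3, dv = exp(-s) ds, so v = -exp(-s).
Apply parts 4 times (tabular method): alternate signs, differentiate u down to 0, integrate dv up.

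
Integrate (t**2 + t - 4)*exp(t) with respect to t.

Use integration by parts with u = t**2 + t - 4, dv = exp(t) dt, so v = exp(t).
Apply parts 2 times (tabular method): alternate signs, differentiate u down to 0, integrate dv up.

(t**2 - t - 3)*exp(t) + C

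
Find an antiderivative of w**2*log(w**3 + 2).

Let u = w**3 + 2, so du = (3*w**2) dw.
The integral becomes (1/3)·∫ log(u) du; integrate by parts with u′=log(u), dv′=du.

w**3*log(w**3 + 2)/3 - w**3/3 + 2*log(w**3 + 2)/3 + C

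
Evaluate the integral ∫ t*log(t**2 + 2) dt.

t**2*log(t**2 + 2)/2 - t**2/2 + log(t**2 + 2) + C

Let u = t**2 + 2, so du = (2*t) dt.
The integral becomes (1/2)·∫ log(u) du; integrate by parts with u′=log(u), dv′=du.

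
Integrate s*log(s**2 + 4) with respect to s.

s**2*log(s**2 + 4)/2 - s**2/2 + 2*log(s**2 + 4) + C

Let u = s**2 + 4, so du = (2*s) ds.
The integral becomes (1/2)·∫ log(u) du; integrate by parts with u′=log(u), dv′=du.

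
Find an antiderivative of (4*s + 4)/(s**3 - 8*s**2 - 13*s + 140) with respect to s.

16*log(s - 7)/11 - 4*log(s - 5)/3 - 4*log(s + 4)/33 + C

Factor the denominator: (s - 7)*(s - 5)*(s + 4).
Partial-fraction decomposition: -4/(33*(s + 4)) - 4/(3*(s - 5)) + 16/(11*(s - 7)).
Integrate each term: A/(s−a) contributes A·log|s−a|.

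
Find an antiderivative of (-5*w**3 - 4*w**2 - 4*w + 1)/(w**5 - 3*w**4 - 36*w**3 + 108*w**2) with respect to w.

-11*log(w)/324 - 1247*log(w - 6)/1296 + 182*log(w - 3)/243 + 961*log(w + 6)/3888 - 1/(108*w) + C

Factor the denominator: w**2*(w - 6)*(w - 3)*(w + 6).
Partial-fraction decomposition: 961/(3888*(w + 6)) + 182/(243*(w - 3)) - 1247/(1296*(w - 6)) - 11/(324*w) + 1/(108*w**2).
Integrate each term; A/(w−a) gives A·log|w−a|; A/(w−a)² gives −A/(w−a).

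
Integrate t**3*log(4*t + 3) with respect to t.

Use integration by parts with u = log(4*t + 3), dv = t**3 dt.
Then du = 4/(4*t + 3) dt and v = t**4/4.

t**4*log(4*t + 3)/4 - t**4/16 + t**3/16 - 9*t**2/128 + 27*t/256 - 81*log(4*t + 3)/1024 + C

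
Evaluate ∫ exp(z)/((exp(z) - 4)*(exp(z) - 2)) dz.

log(exp(z) - 4)/2 - log(exp(z) - 2)/2 + C

Let u = e^z, du = e^z dz.
The integral becomes ∫ du/((u-4)(u-2)); decompose into partial fractions.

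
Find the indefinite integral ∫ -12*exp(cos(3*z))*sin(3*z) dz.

Let u = cos(3*z), so du = (-3*sin(3*z)) dz.
Rewriting, the integral becomes 4·∫ e^u du = 4·e^u.
Substituting back, u = cos(3*z).

4*exp(cos(3*z)) + C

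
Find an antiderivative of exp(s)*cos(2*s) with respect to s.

Let I denote the integral. Integrate by parts with u = cos(2*s), dv = exp(s) ds, so v = exp(s): I = exp(s)*cos(2*s) + 2·∫ exp(s)*sin(2*s) ds.
Apply parts again with u = sin(2*s), dv = exp(s) ds: ∫ exp(s)*sin(2*s) ds = exp(s)*sin(2*s) − 2·I. Substituting back brings back I: I = 2*exp(s)*sin(2*s) + exp(s)*cos(2*s) − 4·I.
Solving for I: (1 + 4)·I equals the remaining terms, so I = (1/5)·(2*exp(s)*sin(2*s) + exp(s)*cos(2*s)).

2*exp(s)*sin(2*s)/5 + exp(s)*cos(2*s)/5 + C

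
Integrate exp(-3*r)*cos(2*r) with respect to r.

2*exp(-3*r)*sin(2*r)/13 - 3*exp(-3*r)*cos(2*r)/13 + C

Let I denote the integral. Integrate by parts with u = cos(2*r), dv = exp(-3*r) dr, so v = -exp(-3*r)/3: I = -exp(-3*r)*cos(2*r)/3 − (2/3)·∫ exp(-3*r)*sin(2*r) dr.
Apply parts again with u = sin(2*r), dv = exp(-3*r) dr: ∫ exp(-3*r)*sin(2*r) dr = -exp(-3*r)*sin(2*r)/3 + (2/3)·I. Substituting back brings back I: I = 2*exp(-3*r)*sin(2*r)/9 - exp(-3*r)*cos(2*r)/3 − (4/9)·I.
Solving for I: (1 + 4/9)·I equals the remaining terms, so I = (9/13)·(2*exp(-3*r)*sin(2*r)/9 - exp(-3*r)*cos(2*r)/3).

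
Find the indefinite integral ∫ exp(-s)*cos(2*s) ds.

Let I denote the integral. Integrate by parts with u = cos(2*s), dv = exp(-s) ds, so v = -exp(-s): I = -exp(-s)*cos(2*s) − 2·∫ exp(-s)*sin(2*s) ds.
Apply parts again with u = sin(2*s), dv = exp(-s) ds: ∫ exp(-s)*sin(2*s) ds = -exp(-s)*sin(2*s) + 2·I. Substituting back brings back I: I = 2*exp(-s)*sin(2*s) - exp(-s)*cos(2*s) − 4·I.
Solving for I: (1 + 4)·I equals the remaining terms, so I = (1/5)·(2*exp(-s)*sin(2*s) - exp(-s)*cos(2*s)).

2*exp(-s)*sin(2*s)/5 - exp(-s)*cos(2*s)/5 + C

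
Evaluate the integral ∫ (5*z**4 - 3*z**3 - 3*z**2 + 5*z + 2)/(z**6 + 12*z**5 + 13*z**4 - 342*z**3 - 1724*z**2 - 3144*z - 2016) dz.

1439*log(z - 6)/18720 + 3113*log(z + 2)/800 - 223*log(z + 3)/18 + 703*log(z + 4)/60 - 6427*log(z + 7)/1950 + 21/(20*z + 40) + C

Factor the denominator: (z - 6)*(z + 2)**2*(z + 3)*(z + 4)*(z + 7).
Partial-fraction decomposition: -6427/(1950*(z + 7)) + 703/(60*(z + 4)) - 223/(18*(z + 3)) + 3113/(800*(z + 2)) - 21/(20*(z + 2)**2) + 1439/(18720*(z - 6)).
Integrate each term; A/(z−a) gives A·log|z−a|; A/(z−a)² gives −A/(z−a).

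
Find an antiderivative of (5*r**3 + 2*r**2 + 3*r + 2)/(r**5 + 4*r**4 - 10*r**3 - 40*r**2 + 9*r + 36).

Factor the denominator: (r - 3)*(r - 1)*(r + 1)*(r + 3)*(r + 4).
Partial-fraction decomposition: -298/(105*(r + 4)) + 31/(12*(r + 3)) - 1/(12*(r + 1)) - 3/(20*(r - 1)) + 41/(84*(r - 3)).
Integrate each term: A/(r−a) contributes A·log|r−a|.

41*log(r - 3)/84 - 3*log(r - 1)/20 - log(r + 1)/12 + 31*log(r + 3)/12 - 298*log(r + 4)/105 + C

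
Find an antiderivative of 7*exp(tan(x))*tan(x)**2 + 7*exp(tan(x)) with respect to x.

7*exp(tan(x)) + C

Let u = tan(x), so du = (tan(x)**2 + 1) dx.
Rewriting, the integral becomes 7·∫ e^u du = 7·e^u.
Substituting back, u = tan(x).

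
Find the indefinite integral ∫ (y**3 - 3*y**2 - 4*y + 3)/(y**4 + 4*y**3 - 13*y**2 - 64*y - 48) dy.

Factor the denominator: (y - 4)*(y + 1)*(y + 3)*(y + 4).
Partial-fraction decomposition: 31/(8*(y + 4)) - 39/(14*(y + 3)) - 1/(10*(y + 1)) + 3/(280*(y - 4)).
Integrate each term: A/(y−a) contributes A·log|y−a|.

3*log(y - 4)/280 - log(y + 1)/10 - 39*log(y + 3)/14 + 31*log(y + 4)/8 + C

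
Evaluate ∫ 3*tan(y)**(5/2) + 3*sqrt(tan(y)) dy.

2*tan(y)**(3/2) + C

Let u = tan(y), so du = (tan(y)**2 + 1) dy.
Rewriting, the integral becomes 3·∫ √u du = 3·(2/3)u^(3/2).
Substituting back, u = tan(y).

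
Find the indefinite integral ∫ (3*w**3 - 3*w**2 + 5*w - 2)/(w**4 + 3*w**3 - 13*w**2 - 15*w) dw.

Factor the denominator: w*(w - 3)*(w + 1)*(w + 5).
Partial-fraction decomposition: 477/(160*(w + 5)) - 13/(16*(w + 1)) + 67/(96*(w - 3)) + 2/(15*w).
Integrate each term: A/(w−a) contributes A·log|w−a|.

2*log(w)/15 + 67*log(w - 3)/96 - 13*log(w + 1)/16 + 477*log(w + 5)/160 + C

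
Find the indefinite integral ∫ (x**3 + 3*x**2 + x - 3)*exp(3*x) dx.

(9*x**3 + 18*x**2 - 3*x - 26)*exp(3*x)/27 + C

Use integration by parts with u = x**3 + 3*x**2 + x - 3, dv = exp(3*x) dx, so v = exp(3*x)/3.
Apply parts 3 times (tabular method): alternate signs, differentiate u down to 0, integrate dv up.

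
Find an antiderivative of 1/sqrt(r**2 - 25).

log(r + sqrt(r**2 - 25)) + C

Substitute r = 5·sec(θ), so dr = 5·sec(θ)*tan(θ) dθ and the radical becomes sqrt(r**2 - 25) = 5·tan(θ) by the Pythagorean identity.
Integrate the resulting trig expression in θ, then back-substitute sec(θ) = r/5, tan(θ) = sqrt(r**2 - 25)/5 (absorbing any constant into C).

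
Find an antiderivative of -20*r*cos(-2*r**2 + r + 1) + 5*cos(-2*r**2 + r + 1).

Let u = 2*r**2 - r - 1, so du = (4*r - 1) dr.
Rewriting, the integral becomes -5·∫ cos(u) du = -5·sin(u).
Substituting back, u = 2*r**2 - r - 1.

5*sin(-2*r**2 + r + 1) + C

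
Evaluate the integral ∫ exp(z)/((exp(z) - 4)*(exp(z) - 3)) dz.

Let u = e^z, du = e^z dz.
The integral becomes ∫ du/((u-3)(u-4)); decompose into partial fractions.

log(exp(z) - 4) - log(exp(z) - 3) + C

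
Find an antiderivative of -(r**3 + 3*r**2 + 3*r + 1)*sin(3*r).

r**3*cos(3*r)/3 - r**2*sin(3*r)/3 + r**2*cos(3*r) - 2*r*sin(3*r)/3 + 7*r*cos(3*r)/9 - 7*sin(3*r)/27 + cos(3*r)/9 + C

Use integration by parts with u = r**3 + 3*r**2 + 3*r + 1, dv = -sin(3*r) dr, so v = cos(3*r)/3.
Apply parts 3 times (tabular method): alternate signs, differentiate u down to 0, integrate dv up.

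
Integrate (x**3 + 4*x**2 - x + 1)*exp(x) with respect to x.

(x**3 + x**2 - 3*x + 4)*exp(x) + C

Use integration by parts with u = x**3 + 4*x**2 - x + 1, dv = exp(x) dx, so v = exp(x).
Apply parts 3 times (tabular method): alternate signs, differentiate u down to 0, integrate dv up.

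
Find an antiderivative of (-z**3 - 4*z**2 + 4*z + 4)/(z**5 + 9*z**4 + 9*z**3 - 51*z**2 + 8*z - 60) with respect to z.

Factor the denominator: (z - 2)*(z + 5)*(z + 6)*(z**2 + 1).
Partial-fraction decomposition: -(401*z + 517)/(4810*(z**2 + 1)) + 13/(74*(z + 6)) - 9/(182*(z + 5)) - 3/(70*(z - 2)).
Integrate each term; A/(z−a) gives A·log|z−a|; the (Bz+D)/(z²+p²) term gives a log and an atan.

-3*log(z - 2)/70 - 9*log(z + 5)/182 + 13*log(z + 6)/74 - 401*log(z**2 + 1)/9620 - 517*atan(z)/4810 + C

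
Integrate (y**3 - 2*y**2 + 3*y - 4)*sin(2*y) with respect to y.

-y**3*cos(2*y)/2 + 3*y**2*sin(2*y)/4 + y**2*cos(2*y) - y*sin(2*y) - 3*y*cos(2*y)/4 + 3*sin(2*y)/8 + 3*cos(2*y)/2 + C

Use integration by parts with u = y**3 - 2*y**2 + 3*y - 4, dv = sin(2*y) dy, so v = -cos(2*y)/2.
Apply parts 3 times (tabular method): alternate signs, differentiate u down to 0, integrate dv up.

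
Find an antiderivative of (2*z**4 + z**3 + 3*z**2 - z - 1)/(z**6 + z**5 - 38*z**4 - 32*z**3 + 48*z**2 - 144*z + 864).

2909*log(z - 6)/17280 - 49*log(z - 2)/1280 + 164*log(z + 3)/1755 - 2489*log(z + 6)/11520 - 31*log(z**2 + 4)/8320 + 21*atan(z/2)/832 + C

Factor the denominator: (z - 6)*(z - 2)*(z + 3)*(z + 6)*(z**2 + 4).
Partial-fraction decomposition: -(31*z - 210)/(4160*(z**2 + 4)) - 2489/(11520*(z + 6)) + 164/(1755*(z + 3)) - 49/(1280*(z - 2)) + 2909/(17280*(z - 6)).
Integrate each term; A/(z−a) gives A·log|z−a|; the (Bz+D)/(z²+p²) term gives a log and an atan.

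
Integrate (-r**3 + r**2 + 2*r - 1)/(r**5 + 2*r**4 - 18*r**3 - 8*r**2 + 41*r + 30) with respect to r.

Factor the denominator: (r - 3)*(r - 2)*(r + 1)**2*(r + 5).
Partial-fraction decomposition: 139/(896*(r + 5)) - 5/(72*(r + 1)) - 1/(48*(r + 1)**2) + 1/(63*(r - 2)) - 13/(128*(r - 3)).
Integrate each term; A/(r−a) gives A·log|r−a|; A/(r−a)² gives −A/(r−a).

-13*log(r - 3)/128 + log(r - 2)/63 - 5*log(r + 1)/72 + 139*log(r + 5)/896 + 1/(48*r + 48) + C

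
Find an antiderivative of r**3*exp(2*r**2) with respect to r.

(2*r**2 - 1)*exp(2*r**2)/8 + C

Let u = r², du = 2r dr; rewrite as (1/2)∫ u^1·exp(2u) du.
Now integrate by parts 1 time.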